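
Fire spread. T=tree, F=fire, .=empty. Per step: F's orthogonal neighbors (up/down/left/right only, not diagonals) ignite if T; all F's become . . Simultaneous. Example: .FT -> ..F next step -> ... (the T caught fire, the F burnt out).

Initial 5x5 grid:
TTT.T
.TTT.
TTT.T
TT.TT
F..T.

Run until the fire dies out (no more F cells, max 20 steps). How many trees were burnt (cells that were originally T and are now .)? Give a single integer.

Answer: 11

Derivation:
Step 1: +1 fires, +1 burnt (F count now 1)
Step 2: +2 fires, +1 burnt (F count now 2)
Step 3: +1 fires, +2 burnt (F count now 1)
Step 4: +2 fires, +1 burnt (F count now 2)
Step 5: +2 fires, +2 burnt (F count now 2)
Step 6: +3 fires, +2 burnt (F count now 3)
Step 7: +0 fires, +3 burnt (F count now 0)
Fire out after step 7
Initially T: 16, now '.': 20
Total burnt (originally-T cells now '.'): 11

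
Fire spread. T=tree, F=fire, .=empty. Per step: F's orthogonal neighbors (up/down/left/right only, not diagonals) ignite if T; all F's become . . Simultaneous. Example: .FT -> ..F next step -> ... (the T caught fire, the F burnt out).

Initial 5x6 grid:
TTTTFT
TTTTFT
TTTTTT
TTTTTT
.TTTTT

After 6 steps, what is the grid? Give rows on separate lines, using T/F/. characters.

Step 1: 5 trees catch fire, 2 burn out
  TTTF.F
  TTTF.F
  TTTTFT
  TTTTTT
  .TTTTT
Step 2: 5 trees catch fire, 5 burn out
  TTF...
  TTF...
  TTTF.F
  TTTTFT
  .TTTTT
Step 3: 6 trees catch fire, 5 burn out
  TF....
  TF....
  TTF...
  TTTF.F
  .TTTFT
Step 4: 6 trees catch fire, 6 burn out
  F.....
  F.....
  TF....
  TTF...
  .TTF.F
Step 5: 3 trees catch fire, 6 burn out
  ......
  ......
  F.....
  TF....
  .TF...
Step 6: 2 trees catch fire, 3 burn out
  ......
  ......
  ......
  F.....
  .F....

......
......
......
F.....
.F....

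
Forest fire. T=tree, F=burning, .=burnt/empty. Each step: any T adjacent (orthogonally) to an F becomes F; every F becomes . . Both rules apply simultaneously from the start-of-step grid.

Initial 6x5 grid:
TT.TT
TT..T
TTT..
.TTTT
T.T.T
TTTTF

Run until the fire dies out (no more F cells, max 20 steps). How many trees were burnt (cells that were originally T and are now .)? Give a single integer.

Step 1: +2 fires, +1 burnt (F count now 2)
Step 2: +2 fires, +2 burnt (F count now 2)
Step 3: +3 fires, +2 burnt (F count now 3)
Step 4: +2 fires, +3 burnt (F count now 2)
Step 5: +3 fires, +2 burnt (F count now 3)
Step 6: +1 fires, +3 burnt (F count now 1)
Step 7: +2 fires, +1 burnt (F count now 2)
Step 8: +2 fires, +2 burnt (F count now 2)
Step 9: +1 fires, +2 burnt (F count now 1)
Step 10: +0 fires, +1 burnt (F count now 0)
Fire out after step 10
Initially T: 21, now '.': 27
Total burnt (originally-T cells now '.'): 18

Answer: 18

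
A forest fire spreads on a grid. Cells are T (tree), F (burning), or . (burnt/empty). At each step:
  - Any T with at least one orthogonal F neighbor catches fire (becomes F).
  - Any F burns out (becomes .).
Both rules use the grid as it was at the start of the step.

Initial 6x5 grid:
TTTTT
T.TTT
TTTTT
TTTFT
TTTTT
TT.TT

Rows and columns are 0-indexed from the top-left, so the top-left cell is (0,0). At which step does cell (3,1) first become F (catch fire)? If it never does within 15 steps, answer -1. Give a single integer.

Step 1: cell (3,1)='T' (+4 fires, +1 burnt)
Step 2: cell (3,1)='F' (+7 fires, +4 burnt)
  -> target ignites at step 2
Step 3: cell (3,1)='.' (+7 fires, +7 burnt)
Step 4: cell (3,1)='.' (+5 fires, +7 burnt)
Step 5: cell (3,1)='.' (+3 fires, +5 burnt)
Step 6: cell (3,1)='.' (+1 fires, +3 burnt)
Step 7: cell (3,1)='.' (+0 fires, +1 burnt)
  fire out at step 7

2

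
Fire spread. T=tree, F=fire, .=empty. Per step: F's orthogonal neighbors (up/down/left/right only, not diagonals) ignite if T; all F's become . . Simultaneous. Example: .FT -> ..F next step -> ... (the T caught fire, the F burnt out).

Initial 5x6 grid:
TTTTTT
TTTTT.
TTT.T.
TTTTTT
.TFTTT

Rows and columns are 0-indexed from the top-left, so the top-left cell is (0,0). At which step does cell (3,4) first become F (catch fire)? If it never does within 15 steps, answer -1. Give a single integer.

Step 1: cell (3,4)='T' (+3 fires, +1 burnt)
Step 2: cell (3,4)='T' (+4 fires, +3 burnt)
Step 3: cell (3,4)='F' (+5 fires, +4 burnt)
  -> target ignites at step 3
Step 4: cell (3,4)='.' (+6 fires, +5 burnt)
Step 5: cell (3,4)='.' (+4 fires, +6 burnt)
Step 6: cell (3,4)='.' (+2 fires, +4 burnt)
Step 7: cell (3,4)='.' (+1 fires, +2 burnt)
Step 8: cell (3,4)='.' (+0 fires, +1 burnt)
  fire out at step 8

3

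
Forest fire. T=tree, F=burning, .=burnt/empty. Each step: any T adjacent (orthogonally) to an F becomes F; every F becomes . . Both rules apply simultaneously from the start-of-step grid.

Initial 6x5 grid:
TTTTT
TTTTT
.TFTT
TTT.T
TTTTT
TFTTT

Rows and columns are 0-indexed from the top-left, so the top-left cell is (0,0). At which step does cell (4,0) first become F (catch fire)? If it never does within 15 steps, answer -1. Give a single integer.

Step 1: cell (4,0)='T' (+7 fires, +2 burnt)
Step 2: cell (4,0)='F' (+8 fires, +7 burnt)
  -> target ignites at step 2
Step 3: cell (4,0)='.' (+8 fires, +8 burnt)
Step 4: cell (4,0)='.' (+3 fires, +8 burnt)
Step 5: cell (4,0)='.' (+0 fires, +3 burnt)
  fire out at step 5

2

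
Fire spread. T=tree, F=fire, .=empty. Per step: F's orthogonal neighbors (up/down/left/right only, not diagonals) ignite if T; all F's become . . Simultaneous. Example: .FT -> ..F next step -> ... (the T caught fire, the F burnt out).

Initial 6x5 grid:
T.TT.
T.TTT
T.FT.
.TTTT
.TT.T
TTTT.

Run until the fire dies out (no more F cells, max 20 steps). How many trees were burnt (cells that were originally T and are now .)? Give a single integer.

Step 1: +3 fires, +1 burnt (F count now 3)
Step 2: +5 fires, +3 burnt (F count now 5)
Step 3: +5 fires, +5 burnt (F count now 5)
Step 4: +3 fires, +5 burnt (F count now 3)
Step 5: +1 fires, +3 burnt (F count now 1)
Step 6: +0 fires, +1 burnt (F count now 0)
Fire out after step 6
Initially T: 20, now '.': 27
Total burnt (originally-T cells now '.'): 17

Answer: 17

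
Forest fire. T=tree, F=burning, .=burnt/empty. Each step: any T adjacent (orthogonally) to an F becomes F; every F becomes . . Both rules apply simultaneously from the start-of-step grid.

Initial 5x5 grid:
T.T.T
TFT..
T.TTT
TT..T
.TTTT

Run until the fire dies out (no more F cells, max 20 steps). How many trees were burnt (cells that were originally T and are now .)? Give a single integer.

Answer: 15

Derivation:
Step 1: +2 fires, +1 burnt (F count now 2)
Step 2: +4 fires, +2 burnt (F count now 4)
Step 3: +2 fires, +4 burnt (F count now 2)
Step 4: +2 fires, +2 burnt (F count now 2)
Step 5: +2 fires, +2 burnt (F count now 2)
Step 6: +2 fires, +2 burnt (F count now 2)
Step 7: +1 fires, +2 burnt (F count now 1)
Step 8: +0 fires, +1 burnt (F count now 0)
Fire out after step 8
Initially T: 16, now '.': 24
Total burnt (originally-T cells now '.'): 15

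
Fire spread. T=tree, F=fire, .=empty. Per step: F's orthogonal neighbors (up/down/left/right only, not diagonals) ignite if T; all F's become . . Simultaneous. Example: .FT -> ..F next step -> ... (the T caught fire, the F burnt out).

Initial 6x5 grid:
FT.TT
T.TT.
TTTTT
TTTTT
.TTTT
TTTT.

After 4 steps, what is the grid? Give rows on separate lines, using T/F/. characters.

Step 1: 2 trees catch fire, 1 burn out
  .F.TT
  F.TT.
  TTTTT
  TTTTT
  .TTTT
  TTTT.
Step 2: 1 trees catch fire, 2 burn out
  ...TT
  ..TT.
  FTTTT
  TTTTT
  .TTTT
  TTTT.
Step 3: 2 trees catch fire, 1 burn out
  ...TT
  ..TT.
  .FTTT
  FTTTT
  .TTTT
  TTTT.
Step 4: 2 trees catch fire, 2 burn out
  ...TT
  ..TT.
  ..FTT
  .FTTT
  .TTTT
  TTTT.

...TT
..TT.
..FTT
.FTTT
.TTTT
TTTT.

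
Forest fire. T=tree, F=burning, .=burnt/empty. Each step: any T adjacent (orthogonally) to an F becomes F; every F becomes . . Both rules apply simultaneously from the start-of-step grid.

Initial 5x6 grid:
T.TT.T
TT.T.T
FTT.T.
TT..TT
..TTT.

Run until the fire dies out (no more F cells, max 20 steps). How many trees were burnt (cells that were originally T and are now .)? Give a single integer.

Answer: 7

Derivation:
Step 1: +3 fires, +1 burnt (F count now 3)
Step 2: +4 fires, +3 burnt (F count now 4)
Step 3: +0 fires, +4 burnt (F count now 0)
Fire out after step 3
Initially T: 18, now '.': 19
Total burnt (originally-T cells now '.'): 7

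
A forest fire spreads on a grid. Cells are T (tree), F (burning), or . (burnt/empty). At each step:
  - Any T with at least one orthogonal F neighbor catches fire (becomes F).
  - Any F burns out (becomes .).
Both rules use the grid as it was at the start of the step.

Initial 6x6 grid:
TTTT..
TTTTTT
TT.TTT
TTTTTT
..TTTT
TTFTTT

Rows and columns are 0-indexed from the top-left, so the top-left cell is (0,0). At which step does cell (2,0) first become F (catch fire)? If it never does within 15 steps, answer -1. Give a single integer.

Step 1: cell (2,0)='T' (+3 fires, +1 burnt)
Step 2: cell (2,0)='T' (+4 fires, +3 burnt)
Step 3: cell (2,0)='T' (+4 fires, +4 burnt)
Step 4: cell (2,0)='T' (+5 fires, +4 burnt)
Step 5: cell (2,0)='F' (+5 fires, +5 burnt)
  -> target ignites at step 5
Step 6: cell (2,0)='.' (+6 fires, +5 burnt)
Step 7: cell (2,0)='.' (+3 fires, +6 burnt)
Step 8: cell (2,0)='.' (+0 fires, +3 burnt)
  fire out at step 8

5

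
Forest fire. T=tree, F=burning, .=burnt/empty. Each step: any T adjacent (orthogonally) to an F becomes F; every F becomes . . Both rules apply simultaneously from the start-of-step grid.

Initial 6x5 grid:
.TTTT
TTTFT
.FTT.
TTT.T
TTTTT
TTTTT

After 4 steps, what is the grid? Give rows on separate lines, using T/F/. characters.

Step 1: 7 trees catch fire, 2 burn out
  .TTFT
  TFF.F
  ..FF.
  TFT.T
  TTTTT
  TTTTT
Step 2: 7 trees catch fire, 7 burn out
  .FF.F
  F....
  .....
  F.F.T
  TFTTT
  TTTTT
Step 3: 3 trees catch fire, 7 burn out
  .....
  .....
  .....
  ....T
  F.FTT
  TFTTT
Step 4: 3 trees catch fire, 3 burn out
  .....
  .....
  .....
  ....T
  ...FT
  F.FTT

.....
.....
.....
....T
...FT
F.FTT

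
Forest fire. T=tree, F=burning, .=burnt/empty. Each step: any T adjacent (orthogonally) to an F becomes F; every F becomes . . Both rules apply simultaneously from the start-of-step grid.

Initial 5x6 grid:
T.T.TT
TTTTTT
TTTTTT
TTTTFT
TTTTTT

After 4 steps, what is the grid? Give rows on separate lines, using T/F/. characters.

Step 1: 4 trees catch fire, 1 burn out
  T.T.TT
  TTTTTT
  TTTTFT
  TTTF.F
  TTTTFT
Step 2: 6 trees catch fire, 4 burn out
  T.T.TT
  TTTTFT
  TTTF.F
  TTF...
  TTTF.F
Step 3: 6 trees catch fire, 6 burn out
  T.T.FT
  TTTF.F
  TTF...
  TF....
  TTF...
Step 4: 5 trees catch fire, 6 burn out
  T.T..F
  TTF...
  TF....
  F.....
  TF....

T.T..F
TTF...
TF....
F.....
TF....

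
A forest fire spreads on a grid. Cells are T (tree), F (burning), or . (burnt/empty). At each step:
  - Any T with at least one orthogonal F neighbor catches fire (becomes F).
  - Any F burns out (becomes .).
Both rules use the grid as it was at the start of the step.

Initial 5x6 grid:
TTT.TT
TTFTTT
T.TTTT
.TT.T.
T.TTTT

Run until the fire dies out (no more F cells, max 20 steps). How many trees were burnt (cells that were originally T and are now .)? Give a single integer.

Step 1: +4 fires, +1 burnt (F count now 4)
Step 2: +5 fires, +4 burnt (F count now 5)
Step 3: +7 fires, +5 burnt (F count now 7)
Step 4: +4 fires, +7 burnt (F count now 4)
Step 5: +1 fires, +4 burnt (F count now 1)
Step 6: +1 fires, +1 burnt (F count now 1)
Step 7: +0 fires, +1 burnt (F count now 0)
Fire out after step 7
Initially T: 23, now '.': 29
Total burnt (originally-T cells now '.'): 22

Answer: 22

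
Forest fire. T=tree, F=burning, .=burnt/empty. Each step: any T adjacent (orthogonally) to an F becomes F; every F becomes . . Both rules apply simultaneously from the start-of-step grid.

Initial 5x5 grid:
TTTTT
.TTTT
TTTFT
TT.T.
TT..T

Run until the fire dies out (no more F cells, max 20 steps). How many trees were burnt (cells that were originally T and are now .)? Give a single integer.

Step 1: +4 fires, +1 burnt (F count now 4)
Step 2: +4 fires, +4 burnt (F count now 4)
Step 3: +5 fires, +4 burnt (F count now 5)
Step 4: +3 fires, +5 burnt (F count now 3)
Step 5: +2 fires, +3 burnt (F count now 2)
Step 6: +0 fires, +2 burnt (F count now 0)
Fire out after step 6
Initially T: 19, now '.': 24
Total burnt (originally-T cells now '.'): 18

Answer: 18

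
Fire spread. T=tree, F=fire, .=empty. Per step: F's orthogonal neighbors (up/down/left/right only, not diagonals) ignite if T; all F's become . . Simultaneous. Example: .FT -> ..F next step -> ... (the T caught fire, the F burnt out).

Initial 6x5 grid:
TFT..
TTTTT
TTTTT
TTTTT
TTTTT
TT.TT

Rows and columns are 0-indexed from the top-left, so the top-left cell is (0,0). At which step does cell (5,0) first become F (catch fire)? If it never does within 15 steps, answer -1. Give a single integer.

Step 1: cell (5,0)='T' (+3 fires, +1 burnt)
Step 2: cell (5,0)='T' (+3 fires, +3 burnt)
Step 3: cell (5,0)='T' (+4 fires, +3 burnt)
Step 4: cell (5,0)='T' (+5 fires, +4 burnt)
Step 5: cell (5,0)='T' (+5 fires, +5 burnt)
Step 6: cell (5,0)='F' (+3 fires, +5 burnt)
  -> target ignites at step 6
Step 7: cell (5,0)='.' (+2 fires, +3 burnt)
Step 8: cell (5,0)='.' (+1 fires, +2 burnt)
Step 9: cell (5,0)='.' (+0 fires, +1 burnt)
  fire out at step 9

6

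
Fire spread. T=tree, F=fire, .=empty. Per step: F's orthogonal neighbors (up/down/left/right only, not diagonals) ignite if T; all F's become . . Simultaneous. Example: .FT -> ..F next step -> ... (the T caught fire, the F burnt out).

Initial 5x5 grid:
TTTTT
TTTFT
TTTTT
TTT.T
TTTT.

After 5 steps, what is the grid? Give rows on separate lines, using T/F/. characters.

Step 1: 4 trees catch fire, 1 burn out
  TTTFT
  TTF.F
  TTTFT
  TTT.T
  TTTT.
Step 2: 5 trees catch fire, 4 burn out
  TTF.F
  TF...
  TTF.F
  TTT.T
  TTTT.
Step 3: 5 trees catch fire, 5 burn out
  TF...
  F....
  TF...
  TTF.F
  TTTT.
Step 4: 4 trees catch fire, 5 burn out
  F....
  .....
  F....
  TF...
  TTFT.
Step 5: 3 trees catch fire, 4 burn out
  .....
  .....
  .....
  F....
  TF.F.

.....
.....
.....
F....
TF.F.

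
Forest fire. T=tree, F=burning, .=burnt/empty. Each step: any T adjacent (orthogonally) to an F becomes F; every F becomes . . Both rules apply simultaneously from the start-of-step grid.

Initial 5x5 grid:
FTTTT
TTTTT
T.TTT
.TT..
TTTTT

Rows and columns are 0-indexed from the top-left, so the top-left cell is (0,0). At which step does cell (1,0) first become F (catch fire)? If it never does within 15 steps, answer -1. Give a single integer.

Step 1: cell (1,0)='F' (+2 fires, +1 burnt)
  -> target ignites at step 1
Step 2: cell (1,0)='.' (+3 fires, +2 burnt)
Step 3: cell (1,0)='.' (+2 fires, +3 burnt)
Step 4: cell (1,0)='.' (+3 fires, +2 burnt)
Step 5: cell (1,0)='.' (+3 fires, +3 burnt)
Step 6: cell (1,0)='.' (+3 fires, +3 burnt)
Step 7: cell (1,0)='.' (+2 fires, +3 burnt)
Step 8: cell (1,0)='.' (+2 fires, +2 burnt)
Step 9: cell (1,0)='.' (+0 fires, +2 burnt)
  fire out at step 9

1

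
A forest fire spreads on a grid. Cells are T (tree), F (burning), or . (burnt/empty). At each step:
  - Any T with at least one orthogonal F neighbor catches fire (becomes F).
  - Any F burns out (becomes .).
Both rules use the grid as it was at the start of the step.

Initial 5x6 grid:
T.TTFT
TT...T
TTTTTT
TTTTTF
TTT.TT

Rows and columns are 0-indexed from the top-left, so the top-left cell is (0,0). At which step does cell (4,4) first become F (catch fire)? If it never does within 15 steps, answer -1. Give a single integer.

Step 1: cell (4,4)='T' (+5 fires, +2 burnt)
Step 2: cell (4,4)='F' (+5 fires, +5 burnt)
  -> target ignites at step 2
Step 3: cell (4,4)='.' (+2 fires, +5 burnt)
Step 4: cell (4,4)='.' (+3 fires, +2 burnt)
Step 5: cell (4,4)='.' (+3 fires, +3 burnt)
Step 6: cell (4,4)='.' (+3 fires, +3 burnt)
Step 7: cell (4,4)='.' (+1 fires, +3 burnt)
Step 8: cell (4,4)='.' (+1 fires, +1 burnt)
Step 9: cell (4,4)='.' (+0 fires, +1 burnt)
  fire out at step 9

2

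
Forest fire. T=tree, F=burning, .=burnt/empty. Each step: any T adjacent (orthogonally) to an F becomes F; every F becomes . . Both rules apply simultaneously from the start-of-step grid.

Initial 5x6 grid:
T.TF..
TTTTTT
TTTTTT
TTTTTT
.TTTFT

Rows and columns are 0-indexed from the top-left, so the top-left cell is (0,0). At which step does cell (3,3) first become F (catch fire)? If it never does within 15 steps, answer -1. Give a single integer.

Step 1: cell (3,3)='T' (+5 fires, +2 burnt)
Step 2: cell (3,3)='F' (+7 fires, +5 burnt)
  -> target ignites at step 2
Step 3: cell (3,3)='.' (+6 fires, +7 burnt)
Step 4: cell (3,3)='.' (+3 fires, +6 burnt)
Step 5: cell (3,3)='.' (+3 fires, +3 burnt)
Step 6: cell (3,3)='.' (+0 fires, +3 burnt)
  fire out at step 6

2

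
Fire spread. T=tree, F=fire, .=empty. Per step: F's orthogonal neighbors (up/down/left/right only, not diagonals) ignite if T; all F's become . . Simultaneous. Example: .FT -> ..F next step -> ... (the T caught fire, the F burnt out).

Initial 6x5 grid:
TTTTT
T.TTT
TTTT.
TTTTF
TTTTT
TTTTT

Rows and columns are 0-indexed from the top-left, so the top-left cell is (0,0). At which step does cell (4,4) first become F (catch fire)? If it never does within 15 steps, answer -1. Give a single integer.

Step 1: cell (4,4)='F' (+2 fires, +1 burnt)
  -> target ignites at step 1
Step 2: cell (4,4)='.' (+4 fires, +2 burnt)
Step 3: cell (4,4)='.' (+5 fires, +4 burnt)
Step 4: cell (4,4)='.' (+7 fires, +5 burnt)
Step 5: cell (4,4)='.' (+5 fires, +7 burnt)
Step 6: cell (4,4)='.' (+3 fires, +5 burnt)
Step 7: cell (4,4)='.' (+1 fires, +3 burnt)
Step 8: cell (4,4)='.' (+0 fires, +1 burnt)
  fire out at step 8

1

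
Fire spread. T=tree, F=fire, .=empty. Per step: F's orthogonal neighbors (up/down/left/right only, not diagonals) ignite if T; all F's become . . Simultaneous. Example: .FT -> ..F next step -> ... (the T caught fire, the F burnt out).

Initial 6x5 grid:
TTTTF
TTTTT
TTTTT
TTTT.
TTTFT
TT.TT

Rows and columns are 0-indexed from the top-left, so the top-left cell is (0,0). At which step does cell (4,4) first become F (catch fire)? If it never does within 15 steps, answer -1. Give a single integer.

Step 1: cell (4,4)='F' (+6 fires, +2 burnt)
  -> target ignites at step 1
Step 2: cell (4,4)='.' (+7 fires, +6 burnt)
Step 3: cell (4,4)='.' (+6 fires, +7 burnt)
Step 4: cell (4,4)='.' (+5 fires, +6 burnt)
Step 5: cell (4,4)='.' (+2 fires, +5 burnt)
Step 6: cell (4,4)='.' (+0 fires, +2 burnt)
  fire out at step 6

1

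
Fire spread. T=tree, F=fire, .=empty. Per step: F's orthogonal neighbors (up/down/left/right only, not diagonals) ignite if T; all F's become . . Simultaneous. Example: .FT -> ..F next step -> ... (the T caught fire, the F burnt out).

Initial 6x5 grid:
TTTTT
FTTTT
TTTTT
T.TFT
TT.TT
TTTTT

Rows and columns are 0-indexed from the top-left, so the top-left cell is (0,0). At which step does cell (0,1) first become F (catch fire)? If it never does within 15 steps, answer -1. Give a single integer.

Step 1: cell (0,1)='T' (+7 fires, +2 burnt)
Step 2: cell (0,1)='F' (+9 fires, +7 burnt)
  -> target ignites at step 2
Step 3: cell (0,1)='.' (+6 fires, +9 burnt)
Step 4: cell (0,1)='.' (+4 fires, +6 burnt)
Step 5: cell (0,1)='.' (+0 fires, +4 burnt)
  fire out at step 5

2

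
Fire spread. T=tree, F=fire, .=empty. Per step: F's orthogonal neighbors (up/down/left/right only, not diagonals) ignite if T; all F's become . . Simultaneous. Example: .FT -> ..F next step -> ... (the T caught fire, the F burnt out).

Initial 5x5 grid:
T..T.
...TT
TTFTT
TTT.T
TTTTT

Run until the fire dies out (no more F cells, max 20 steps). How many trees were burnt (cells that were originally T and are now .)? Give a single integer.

Answer: 16

Derivation:
Step 1: +3 fires, +1 burnt (F count now 3)
Step 2: +5 fires, +3 burnt (F count now 5)
Step 3: +6 fires, +5 burnt (F count now 6)
Step 4: +2 fires, +6 burnt (F count now 2)
Step 5: +0 fires, +2 burnt (F count now 0)
Fire out after step 5
Initially T: 17, now '.': 24
Total burnt (originally-T cells now '.'): 16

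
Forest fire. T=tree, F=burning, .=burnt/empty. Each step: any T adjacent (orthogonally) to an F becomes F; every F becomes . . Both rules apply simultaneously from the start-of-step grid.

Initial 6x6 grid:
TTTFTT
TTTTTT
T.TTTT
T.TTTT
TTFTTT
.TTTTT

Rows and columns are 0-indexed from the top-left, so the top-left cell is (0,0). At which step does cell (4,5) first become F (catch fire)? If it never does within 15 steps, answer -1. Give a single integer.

Step 1: cell (4,5)='T' (+7 fires, +2 burnt)
Step 2: cell (4,5)='T' (+11 fires, +7 burnt)
Step 3: cell (4,5)='F' (+8 fires, +11 burnt)
  -> target ignites at step 3
Step 4: cell (4,5)='.' (+5 fires, +8 burnt)
Step 5: cell (4,5)='.' (+0 fires, +5 burnt)
  fire out at step 5

3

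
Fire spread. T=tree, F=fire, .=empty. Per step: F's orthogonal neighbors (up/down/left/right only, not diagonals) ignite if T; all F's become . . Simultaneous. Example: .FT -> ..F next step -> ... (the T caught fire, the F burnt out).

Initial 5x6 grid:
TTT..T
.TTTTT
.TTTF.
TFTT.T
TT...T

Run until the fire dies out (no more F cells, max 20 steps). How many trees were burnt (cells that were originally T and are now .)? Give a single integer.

Step 1: +6 fires, +2 burnt (F count now 6)
Step 2: +6 fires, +6 burnt (F count now 6)
Step 3: +3 fires, +6 burnt (F count now 3)
Step 4: +2 fires, +3 burnt (F count now 2)
Step 5: +0 fires, +2 burnt (F count now 0)
Fire out after step 5
Initially T: 19, now '.': 28
Total burnt (originally-T cells now '.'): 17

Answer: 17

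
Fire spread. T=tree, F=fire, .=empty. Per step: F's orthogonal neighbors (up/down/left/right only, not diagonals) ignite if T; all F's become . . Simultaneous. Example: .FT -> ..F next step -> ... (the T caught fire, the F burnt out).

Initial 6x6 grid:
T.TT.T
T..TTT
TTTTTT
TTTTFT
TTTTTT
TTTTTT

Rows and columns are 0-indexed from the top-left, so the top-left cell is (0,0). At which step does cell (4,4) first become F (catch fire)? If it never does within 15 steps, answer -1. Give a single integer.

Step 1: cell (4,4)='F' (+4 fires, +1 burnt)
  -> target ignites at step 1
Step 2: cell (4,4)='.' (+7 fires, +4 burnt)
Step 3: cell (4,4)='.' (+7 fires, +7 burnt)
Step 4: cell (4,4)='.' (+6 fires, +7 burnt)
Step 5: cell (4,4)='.' (+4 fires, +6 burnt)
Step 6: cell (4,4)='.' (+2 fires, +4 burnt)
Step 7: cell (4,4)='.' (+1 fires, +2 burnt)
Step 8: cell (4,4)='.' (+0 fires, +1 burnt)
  fire out at step 8

1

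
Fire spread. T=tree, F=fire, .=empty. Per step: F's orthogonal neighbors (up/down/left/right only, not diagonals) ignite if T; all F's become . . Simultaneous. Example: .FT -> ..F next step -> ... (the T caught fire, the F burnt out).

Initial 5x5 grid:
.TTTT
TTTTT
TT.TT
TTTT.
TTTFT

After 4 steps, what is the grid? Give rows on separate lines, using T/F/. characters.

Step 1: 3 trees catch fire, 1 burn out
  .TTTT
  TTTTT
  TT.TT
  TTTF.
  TTF.F
Step 2: 3 trees catch fire, 3 burn out
  .TTTT
  TTTTT
  TT.FT
  TTF..
  TF...
Step 3: 4 trees catch fire, 3 burn out
  .TTTT
  TTTFT
  TT..F
  TF...
  F....
Step 4: 5 trees catch fire, 4 burn out
  .TTFT
  TTF.F
  TF...
  F....
  .....

.TTFT
TTF.F
TF...
F....
.....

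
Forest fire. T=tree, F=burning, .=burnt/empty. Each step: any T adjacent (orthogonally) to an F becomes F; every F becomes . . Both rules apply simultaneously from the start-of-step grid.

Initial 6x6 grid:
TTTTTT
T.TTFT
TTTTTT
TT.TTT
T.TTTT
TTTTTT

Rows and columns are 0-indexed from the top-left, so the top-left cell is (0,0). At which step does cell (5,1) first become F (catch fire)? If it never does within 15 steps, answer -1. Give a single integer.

Step 1: cell (5,1)='T' (+4 fires, +1 burnt)
Step 2: cell (5,1)='T' (+6 fires, +4 burnt)
Step 3: cell (5,1)='T' (+5 fires, +6 burnt)
Step 4: cell (5,1)='T' (+5 fires, +5 burnt)
Step 5: cell (5,1)='T' (+6 fires, +5 burnt)
Step 6: cell (5,1)='T' (+3 fires, +6 burnt)
Step 7: cell (5,1)='F' (+2 fires, +3 burnt)
  -> target ignites at step 7
Step 8: cell (5,1)='.' (+1 fires, +2 burnt)
Step 9: cell (5,1)='.' (+0 fires, +1 burnt)
  fire out at step 9

7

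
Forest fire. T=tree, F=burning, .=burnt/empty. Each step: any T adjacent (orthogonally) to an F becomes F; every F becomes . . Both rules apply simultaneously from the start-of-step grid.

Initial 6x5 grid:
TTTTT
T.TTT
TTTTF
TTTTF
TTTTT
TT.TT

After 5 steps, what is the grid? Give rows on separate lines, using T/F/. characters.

Step 1: 4 trees catch fire, 2 burn out
  TTTTT
  T.TTF
  TTTF.
  TTTF.
  TTTTF
  TT.TT
Step 2: 6 trees catch fire, 4 burn out
  TTTTF
  T.TF.
  TTF..
  TTF..
  TTTF.
  TT.TF
Step 3: 6 trees catch fire, 6 burn out
  TTTF.
  T.F..
  TF...
  TF...
  TTF..
  TT.F.
Step 4: 4 trees catch fire, 6 burn out
  TTF..
  T....
  F....
  F....
  TF...
  TT...
Step 5: 4 trees catch fire, 4 burn out
  TF...
  F....
  .....
  .....
  F....
  TF...

TF...
F....
.....
.....
F....
TF...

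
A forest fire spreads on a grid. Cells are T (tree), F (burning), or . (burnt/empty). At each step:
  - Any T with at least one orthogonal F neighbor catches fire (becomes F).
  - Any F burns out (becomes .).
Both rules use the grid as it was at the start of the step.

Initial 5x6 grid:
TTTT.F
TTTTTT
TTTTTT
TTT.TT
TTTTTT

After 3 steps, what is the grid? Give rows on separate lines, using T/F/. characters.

Step 1: 1 trees catch fire, 1 burn out
  TTTT..
  TTTTTF
  TTTTTT
  TTT.TT
  TTTTTT
Step 2: 2 trees catch fire, 1 burn out
  TTTT..
  TTTTF.
  TTTTTF
  TTT.TT
  TTTTTT
Step 3: 3 trees catch fire, 2 burn out
  TTTT..
  TTTF..
  TTTTF.
  TTT.TF
  TTTTTT

TTTT..
TTTF..
TTTTF.
TTT.TF
TTTTTT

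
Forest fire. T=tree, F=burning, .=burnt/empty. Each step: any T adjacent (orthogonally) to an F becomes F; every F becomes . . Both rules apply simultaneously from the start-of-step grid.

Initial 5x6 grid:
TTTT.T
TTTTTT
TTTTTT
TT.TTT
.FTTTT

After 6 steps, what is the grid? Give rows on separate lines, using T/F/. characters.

Step 1: 2 trees catch fire, 1 burn out
  TTTT.T
  TTTTTT
  TTTTTT
  TF.TTT
  ..FTTT
Step 2: 3 trees catch fire, 2 burn out
  TTTT.T
  TTTTTT
  TFTTTT
  F..TTT
  ...FTT
Step 3: 5 trees catch fire, 3 burn out
  TTTT.T
  TFTTTT
  F.FTTT
  ...FTT
  ....FT
Step 4: 6 trees catch fire, 5 burn out
  TFTT.T
  F.FTTT
  ...FTT
  ....FT
  .....F
Step 5: 5 trees catch fire, 6 burn out
  F.FT.T
  ...FTT
  ....FT
  .....F
  ......
Step 6: 3 trees catch fire, 5 burn out
  ...F.T
  ....FT
  .....F
  ......
  ......

...F.T
....FT
.....F
......
......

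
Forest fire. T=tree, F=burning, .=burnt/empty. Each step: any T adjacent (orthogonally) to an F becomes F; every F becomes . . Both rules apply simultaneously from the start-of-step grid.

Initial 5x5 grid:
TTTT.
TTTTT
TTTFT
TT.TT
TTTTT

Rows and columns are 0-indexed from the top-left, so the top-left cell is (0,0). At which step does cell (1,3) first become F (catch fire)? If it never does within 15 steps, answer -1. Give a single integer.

Step 1: cell (1,3)='F' (+4 fires, +1 burnt)
  -> target ignites at step 1
Step 2: cell (1,3)='.' (+6 fires, +4 burnt)
Step 3: cell (1,3)='.' (+6 fires, +6 burnt)
Step 4: cell (1,3)='.' (+4 fires, +6 burnt)
Step 5: cell (1,3)='.' (+2 fires, +4 burnt)
Step 6: cell (1,3)='.' (+0 fires, +2 burnt)
  fire out at step 6

1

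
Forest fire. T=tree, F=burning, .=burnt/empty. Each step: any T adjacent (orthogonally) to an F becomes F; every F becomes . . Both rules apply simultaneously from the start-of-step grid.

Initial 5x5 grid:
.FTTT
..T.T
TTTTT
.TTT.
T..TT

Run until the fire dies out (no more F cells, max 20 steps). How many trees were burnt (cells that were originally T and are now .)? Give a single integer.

Step 1: +1 fires, +1 burnt (F count now 1)
Step 2: +2 fires, +1 burnt (F count now 2)
Step 3: +2 fires, +2 burnt (F count now 2)
Step 4: +4 fires, +2 burnt (F count now 4)
Step 5: +4 fires, +4 burnt (F count now 4)
Step 6: +1 fires, +4 burnt (F count now 1)
Step 7: +1 fires, +1 burnt (F count now 1)
Step 8: +0 fires, +1 burnt (F count now 0)
Fire out after step 8
Initially T: 16, now '.': 24
Total burnt (originally-T cells now '.'): 15

Answer: 15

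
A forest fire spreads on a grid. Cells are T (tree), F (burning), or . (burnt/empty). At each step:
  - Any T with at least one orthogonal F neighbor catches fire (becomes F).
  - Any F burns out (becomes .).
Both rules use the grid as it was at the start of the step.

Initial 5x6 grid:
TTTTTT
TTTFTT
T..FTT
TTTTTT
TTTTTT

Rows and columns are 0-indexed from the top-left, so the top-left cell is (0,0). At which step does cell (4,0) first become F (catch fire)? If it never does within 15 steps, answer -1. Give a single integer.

Step 1: cell (4,0)='T' (+5 fires, +2 burnt)
Step 2: cell (4,0)='T' (+8 fires, +5 burnt)
Step 3: cell (4,0)='T' (+7 fires, +8 burnt)
Step 4: cell (4,0)='T' (+5 fires, +7 burnt)
Step 5: cell (4,0)='F' (+1 fires, +5 burnt)
  -> target ignites at step 5
Step 6: cell (4,0)='.' (+0 fires, +1 burnt)
  fire out at step 6

5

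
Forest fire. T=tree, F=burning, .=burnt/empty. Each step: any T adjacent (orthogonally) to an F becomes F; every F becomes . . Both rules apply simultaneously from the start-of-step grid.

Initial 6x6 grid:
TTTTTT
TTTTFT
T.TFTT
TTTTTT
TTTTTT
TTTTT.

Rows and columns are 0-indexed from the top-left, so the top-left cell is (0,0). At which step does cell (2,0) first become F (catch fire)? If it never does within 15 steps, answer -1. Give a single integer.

Step 1: cell (2,0)='T' (+6 fires, +2 burnt)
Step 2: cell (2,0)='T' (+7 fires, +6 burnt)
Step 3: cell (2,0)='T' (+7 fires, +7 burnt)
Step 4: cell (2,0)='T' (+7 fires, +7 burnt)
Step 5: cell (2,0)='F' (+4 fires, +7 burnt)
  -> target ignites at step 5
Step 6: cell (2,0)='.' (+1 fires, +4 burnt)
Step 7: cell (2,0)='.' (+0 fires, +1 burnt)
  fire out at step 7

5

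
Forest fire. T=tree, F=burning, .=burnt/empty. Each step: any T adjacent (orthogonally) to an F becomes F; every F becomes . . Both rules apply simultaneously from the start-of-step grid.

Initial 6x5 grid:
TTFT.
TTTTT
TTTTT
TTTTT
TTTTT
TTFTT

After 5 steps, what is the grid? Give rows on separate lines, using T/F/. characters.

Step 1: 6 trees catch fire, 2 burn out
  TF.F.
  TTFTT
  TTTTT
  TTTTT
  TTFTT
  TF.FT
Step 2: 9 trees catch fire, 6 burn out
  F....
  TF.FT
  TTFTT
  TTFTT
  TF.FT
  F...F
Step 3: 8 trees catch fire, 9 burn out
  .....
  F...F
  TF.FT
  TF.FT
  F...F
  .....
Step 4: 4 trees catch fire, 8 burn out
  .....
  .....
  F...F
  F...F
  .....
  .....
Step 5: 0 trees catch fire, 4 burn out
  .....
  .....
  .....
  .....
  .....
  .....

.....
.....
.....
.....
.....
.....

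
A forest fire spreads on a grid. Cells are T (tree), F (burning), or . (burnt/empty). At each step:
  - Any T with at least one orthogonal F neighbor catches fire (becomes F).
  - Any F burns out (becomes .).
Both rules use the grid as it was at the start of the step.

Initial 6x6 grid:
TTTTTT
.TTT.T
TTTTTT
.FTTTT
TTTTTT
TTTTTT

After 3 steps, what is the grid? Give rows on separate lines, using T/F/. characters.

Step 1: 3 trees catch fire, 1 burn out
  TTTTTT
  .TTT.T
  TFTTTT
  ..FTTT
  TFTTTT
  TTTTTT
Step 2: 7 trees catch fire, 3 burn out
  TTTTTT
  .FTT.T
  F.FTTT
  ...FTT
  F.FTTT
  TFTTTT
Step 3: 7 trees catch fire, 7 burn out
  TFTTTT
  ..FT.T
  ...FTT
  ....FT
  ...FTT
  F.FTTT

TFTTTT
..FT.T
...FTT
....FT
...FTT
F.FTTT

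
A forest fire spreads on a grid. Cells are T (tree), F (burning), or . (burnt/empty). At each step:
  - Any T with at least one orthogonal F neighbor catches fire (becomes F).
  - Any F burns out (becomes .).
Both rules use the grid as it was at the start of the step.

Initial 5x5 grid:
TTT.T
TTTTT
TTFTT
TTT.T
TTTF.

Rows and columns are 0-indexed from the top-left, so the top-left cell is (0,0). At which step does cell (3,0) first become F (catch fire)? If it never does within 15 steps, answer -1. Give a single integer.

Step 1: cell (3,0)='T' (+5 fires, +2 burnt)
Step 2: cell (3,0)='T' (+7 fires, +5 burnt)
Step 3: cell (3,0)='F' (+6 fires, +7 burnt)
  -> target ignites at step 3
Step 4: cell (3,0)='.' (+2 fires, +6 burnt)
Step 5: cell (3,0)='.' (+0 fires, +2 burnt)
  fire out at step 5

3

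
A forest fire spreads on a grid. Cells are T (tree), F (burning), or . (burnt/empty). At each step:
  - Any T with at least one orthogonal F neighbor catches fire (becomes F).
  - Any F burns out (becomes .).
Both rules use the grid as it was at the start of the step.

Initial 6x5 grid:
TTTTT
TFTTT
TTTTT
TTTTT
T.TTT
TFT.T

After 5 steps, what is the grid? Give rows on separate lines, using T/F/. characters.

Step 1: 6 trees catch fire, 2 burn out
  TFTTT
  F.FTT
  TFTTT
  TTTTT
  T.TTT
  F.F.T
Step 2: 8 trees catch fire, 6 burn out
  F.FTT
  ...FT
  F.FTT
  TFTTT
  F.FTT
  ....T
Step 3: 6 trees catch fire, 8 burn out
  ...FT
  ....F
  ...FT
  F.FTT
  ...FT
  ....T
Step 4: 4 trees catch fire, 6 burn out
  ....F
  .....
  ....F
  ...FT
  ....F
  ....T
Step 5: 2 trees catch fire, 4 burn out
  .....
  .....
  .....
  ....F
  .....
  ....F

.....
.....
.....
....F
.....
....F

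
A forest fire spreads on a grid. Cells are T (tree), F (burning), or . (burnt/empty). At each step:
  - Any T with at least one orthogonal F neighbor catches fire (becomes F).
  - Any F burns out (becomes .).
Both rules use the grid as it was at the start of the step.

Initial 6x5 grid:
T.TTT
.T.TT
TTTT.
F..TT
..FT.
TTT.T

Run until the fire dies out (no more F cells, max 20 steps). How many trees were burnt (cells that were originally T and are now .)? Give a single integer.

Answer: 16

Derivation:
Step 1: +3 fires, +2 burnt (F count now 3)
Step 2: +3 fires, +3 burnt (F count now 3)
Step 3: +5 fires, +3 burnt (F count now 5)
Step 4: +1 fires, +5 burnt (F count now 1)
Step 5: +2 fires, +1 burnt (F count now 2)
Step 6: +2 fires, +2 burnt (F count now 2)
Step 7: +0 fires, +2 burnt (F count now 0)
Fire out after step 7
Initially T: 18, now '.': 28
Total burnt (originally-T cells now '.'): 16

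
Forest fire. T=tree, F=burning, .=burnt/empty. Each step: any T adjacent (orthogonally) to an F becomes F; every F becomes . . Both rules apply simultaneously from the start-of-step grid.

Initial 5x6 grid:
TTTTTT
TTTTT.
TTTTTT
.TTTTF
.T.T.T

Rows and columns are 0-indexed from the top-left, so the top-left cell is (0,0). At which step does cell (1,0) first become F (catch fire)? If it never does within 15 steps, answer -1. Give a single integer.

Step 1: cell (1,0)='T' (+3 fires, +1 burnt)
Step 2: cell (1,0)='T' (+2 fires, +3 burnt)
Step 3: cell (1,0)='T' (+4 fires, +2 burnt)
Step 4: cell (1,0)='T' (+4 fires, +4 burnt)
Step 5: cell (1,0)='T' (+5 fires, +4 burnt)
Step 6: cell (1,0)='T' (+3 fires, +5 burnt)
Step 7: cell (1,0)='F' (+2 fires, +3 burnt)
  -> target ignites at step 7
Step 8: cell (1,0)='.' (+1 fires, +2 burnt)
Step 9: cell (1,0)='.' (+0 fires, +1 burnt)
  fire out at step 9

7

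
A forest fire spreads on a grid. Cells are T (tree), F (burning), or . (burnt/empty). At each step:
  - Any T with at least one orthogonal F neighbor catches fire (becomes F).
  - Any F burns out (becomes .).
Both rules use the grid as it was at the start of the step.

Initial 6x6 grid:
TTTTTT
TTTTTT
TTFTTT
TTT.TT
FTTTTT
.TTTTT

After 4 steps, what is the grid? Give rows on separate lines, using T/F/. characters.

Step 1: 6 trees catch fire, 2 burn out
  TTTTTT
  TTFTTT
  TF.FTT
  FTF.TT
  .FTTTT
  .TTTTT
Step 2: 8 trees catch fire, 6 burn out
  TTFTTT
  TF.FTT
  F...FT
  .F..TT
  ..FTTT
  .FTTTT
Step 3: 8 trees catch fire, 8 burn out
  TF.FTT
  F...FT
  .....F
  ....FT
  ...FTT
  ..FTTT
Step 4: 6 trees catch fire, 8 burn out
  F...FT
  .....F
  ......
  .....F
  ....FT
  ...FTT

F...FT
.....F
......
.....F
....FT
...FTT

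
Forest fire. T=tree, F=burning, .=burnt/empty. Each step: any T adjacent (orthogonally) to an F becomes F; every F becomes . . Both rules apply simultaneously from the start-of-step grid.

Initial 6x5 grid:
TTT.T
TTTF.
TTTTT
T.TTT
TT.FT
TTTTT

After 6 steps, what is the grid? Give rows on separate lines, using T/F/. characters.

Step 1: 5 trees catch fire, 2 burn out
  TTT.T
  TTF..
  TTTFT
  T.TFT
  TT..F
  TTTFT
Step 2: 8 trees catch fire, 5 burn out
  TTF.T
  TF...
  TTF.F
  T.F.F
  TT...
  TTF.F
Step 3: 4 trees catch fire, 8 burn out
  TF..T
  F....
  TF...
  T....
  TT...
  TF...
Step 4: 4 trees catch fire, 4 burn out
  F...T
  .....
  F....
  T....
  TF...
  F....
Step 5: 2 trees catch fire, 4 burn out
  ....T
  .....
  .....
  F....
  F....
  .....
Step 6: 0 trees catch fire, 2 burn out
  ....T
  .....
  .....
  .....
  .....
  .....

....T
.....
.....
.....
.....
.....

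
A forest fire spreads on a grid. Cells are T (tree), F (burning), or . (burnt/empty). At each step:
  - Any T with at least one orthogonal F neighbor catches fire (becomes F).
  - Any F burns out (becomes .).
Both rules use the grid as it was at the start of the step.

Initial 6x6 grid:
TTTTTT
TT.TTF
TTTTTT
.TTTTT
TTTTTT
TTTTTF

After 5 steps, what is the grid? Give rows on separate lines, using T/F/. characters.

Step 1: 5 trees catch fire, 2 burn out
  TTTTTF
  TT.TF.
  TTTTTF
  .TTTTT
  TTTTTF
  TTTTF.
Step 2: 6 trees catch fire, 5 burn out
  TTTTF.
  TT.F..
  TTTTF.
  .TTTTF
  TTTTF.
  TTTF..
Step 3: 5 trees catch fire, 6 burn out
  TTTF..
  TT....
  TTTF..
  .TTTF.
  TTTF..
  TTF...
Step 4: 5 trees catch fire, 5 burn out
  TTF...
  TT....
  TTF...
  .TTF..
  TTF...
  TF....
Step 5: 5 trees catch fire, 5 burn out
  TF....
  TT....
  TF....
  .TF...
  TF....
  F.....

TF....
TT....
TF....
.TF...
TF....
F.....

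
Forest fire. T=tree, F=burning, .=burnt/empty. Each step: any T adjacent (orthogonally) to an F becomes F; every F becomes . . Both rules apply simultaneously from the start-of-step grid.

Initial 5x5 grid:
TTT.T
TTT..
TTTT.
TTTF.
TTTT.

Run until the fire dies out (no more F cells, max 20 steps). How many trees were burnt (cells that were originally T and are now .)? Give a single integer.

Answer: 17

Derivation:
Step 1: +3 fires, +1 burnt (F count now 3)
Step 2: +3 fires, +3 burnt (F count now 3)
Step 3: +4 fires, +3 burnt (F count now 4)
Step 4: +4 fires, +4 burnt (F count now 4)
Step 5: +2 fires, +4 burnt (F count now 2)
Step 6: +1 fires, +2 burnt (F count now 1)
Step 7: +0 fires, +1 burnt (F count now 0)
Fire out after step 7
Initially T: 18, now '.': 24
Total burnt (originally-T cells now '.'): 17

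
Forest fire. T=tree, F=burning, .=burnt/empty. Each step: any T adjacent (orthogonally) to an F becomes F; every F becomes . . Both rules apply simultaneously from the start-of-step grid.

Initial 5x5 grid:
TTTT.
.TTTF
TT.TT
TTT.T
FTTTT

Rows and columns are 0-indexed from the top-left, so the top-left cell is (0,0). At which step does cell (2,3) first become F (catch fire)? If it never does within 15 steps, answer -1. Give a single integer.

Step 1: cell (2,3)='T' (+4 fires, +2 burnt)
Step 2: cell (2,3)='F' (+7 fires, +4 burnt)
  -> target ignites at step 2
Step 3: cell (2,3)='.' (+6 fires, +7 burnt)
Step 4: cell (2,3)='.' (+1 fires, +6 burnt)
Step 5: cell (2,3)='.' (+1 fires, +1 burnt)
Step 6: cell (2,3)='.' (+0 fires, +1 burnt)
  fire out at step 6

2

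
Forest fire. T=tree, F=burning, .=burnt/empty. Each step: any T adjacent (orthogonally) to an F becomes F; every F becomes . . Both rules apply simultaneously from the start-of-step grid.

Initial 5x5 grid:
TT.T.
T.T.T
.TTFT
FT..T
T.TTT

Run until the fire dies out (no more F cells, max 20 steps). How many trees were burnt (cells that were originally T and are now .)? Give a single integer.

Answer: 11

Derivation:
Step 1: +4 fires, +2 burnt (F count now 4)
Step 2: +4 fires, +4 burnt (F count now 4)
Step 3: +1 fires, +4 burnt (F count now 1)
Step 4: +1 fires, +1 burnt (F count now 1)
Step 5: +1 fires, +1 burnt (F count now 1)
Step 6: +0 fires, +1 burnt (F count now 0)
Fire out after step 6
Initially T: 15, now '.': 21
Total burnt (originally-T cells now '.'): 11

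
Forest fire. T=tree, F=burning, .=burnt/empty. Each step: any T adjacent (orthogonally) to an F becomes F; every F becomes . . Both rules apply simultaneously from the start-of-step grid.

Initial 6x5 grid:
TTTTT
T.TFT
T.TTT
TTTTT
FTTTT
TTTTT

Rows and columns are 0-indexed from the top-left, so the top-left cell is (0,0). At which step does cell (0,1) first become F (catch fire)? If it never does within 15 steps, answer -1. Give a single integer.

Step 1: cell (0,1)='T' (+7 fires, +2 burnt)
Step 2: cell (0,1)='T' (+9 fires, +7 burnt)
Step 3: cell (0,1)='F' (+6 fires, +9 burnt)
  -> target ignites at step 3
Step 4: cell (0,1)='.' (+3 fires, +6 burnt)
Step 5: cell (0,1)='.' (+1 fires, +3 burnt)
Step 6: cell (0,1)='.' (+0 fires, +1 burnt)
  fire out at step 6

3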